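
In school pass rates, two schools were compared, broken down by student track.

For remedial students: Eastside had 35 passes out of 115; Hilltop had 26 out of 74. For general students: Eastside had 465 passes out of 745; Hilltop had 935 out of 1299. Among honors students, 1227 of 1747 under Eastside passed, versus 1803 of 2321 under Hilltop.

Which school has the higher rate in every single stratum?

Hilltop

Remedial: Eastside 35/115 = 30.4%, Hilltop 26/74 = 35.1% → Hilltop
General: Eastside 465/745 = 62.4%, Hilltop 935/1299 = 72.0% → Hilltop
Honors: Eastside 1227/1747 = 70.2%, Hilltop 1803/2321 = 77.7% → Hilltop
Hilltop has the higher rate in all 3 groups.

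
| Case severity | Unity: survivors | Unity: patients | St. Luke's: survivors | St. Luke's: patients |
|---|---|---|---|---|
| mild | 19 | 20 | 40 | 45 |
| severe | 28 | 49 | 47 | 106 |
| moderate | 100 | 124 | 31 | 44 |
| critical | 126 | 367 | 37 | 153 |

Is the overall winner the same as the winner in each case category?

Mild: Unity 19/20 = 95.0%, St. Luke's 40/45 = 88.9% → Unity
Severe: Unity 28/49 = 57.1%, St. Luke's 47/106 = 44.3% → Unity
Moderate: Unity 100/124 = 80.6%, St. Luke's 31/44 = 70.5% → Unity
Critical: Unity 126/367 = 34.3%, St. Luke's 37/153 = 24.2% → Unity
Overall: Unity 273/560 = 48.8%, St. Luke's 155/348 = 44.5% → Unity
Unity wins overall and in every case group — no reversal.

Yes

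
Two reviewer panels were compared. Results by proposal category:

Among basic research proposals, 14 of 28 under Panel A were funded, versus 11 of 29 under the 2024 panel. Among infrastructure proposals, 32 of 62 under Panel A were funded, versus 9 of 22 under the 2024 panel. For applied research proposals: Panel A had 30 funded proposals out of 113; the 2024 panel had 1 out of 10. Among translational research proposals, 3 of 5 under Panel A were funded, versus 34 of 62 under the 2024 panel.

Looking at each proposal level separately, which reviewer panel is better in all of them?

Panel A

Basic research: Panel A 14/28 = 50.0%, the 2024 panel 11/29 = 37.9% → Panel A
Infrastructure: Panel A 32/62 = 51.6%, the 2024 panel 9/22 = 40.9% → Panel A
Applied research: Panel A 30/113 = 26.5%, the 2024 panel 1/10 = 10.0% → Panel A
Translational research: Panel A 3/5 = 60.0%, the 2024 panel 34/62 = 54.8% → Panel A
Panel A has the higher rate in all 4 groups.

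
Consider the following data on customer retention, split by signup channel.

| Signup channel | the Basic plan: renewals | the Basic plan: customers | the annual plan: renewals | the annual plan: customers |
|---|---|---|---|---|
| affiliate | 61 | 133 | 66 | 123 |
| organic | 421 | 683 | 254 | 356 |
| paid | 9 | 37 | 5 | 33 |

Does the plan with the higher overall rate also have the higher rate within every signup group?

Affiliate: the Basic plan 61/133 = 45.9%, the annual plan 66/123 = 53.7% → the annual plan
Organic: the Basic plan 421/683 = 61.6%, the annual plan 254/356 = 71.3% → the annual plan
Paid: the Basic plan 9/37 = 24.3%, the annual plan 5/33 = 15.2% → the Basic plan
Overall: the Basic plan 491/853 = 57.6%, the annual plan 325/512 = 63.5% → the annual plan
Neither sweeps: the Basic plan wins 1 of 3 groups, the annual plan wins 2. The annual plan wins overall but not every group — no Simpson reversal.

No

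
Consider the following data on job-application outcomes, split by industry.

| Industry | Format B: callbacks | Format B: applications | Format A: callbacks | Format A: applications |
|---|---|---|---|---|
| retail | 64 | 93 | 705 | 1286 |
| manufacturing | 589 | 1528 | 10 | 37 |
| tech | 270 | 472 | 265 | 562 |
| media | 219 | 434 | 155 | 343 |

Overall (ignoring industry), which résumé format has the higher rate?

Format A

Retail: Format B 64/93 = 68.8%, Format A 705/1286 = 54.8% → Format B
Manufacturing: Format B 589/1528 = 38.5%, Format A 10/37 = 27.0% → Format B
Tech: Format B 270/472 = 57.2%, Format A 265/562 = 47.2% → Format B
Media: Format B 219/434 = 50.5%, Format A 155/343 = 45.2% → Format B
Overall: Format B 1142/2527 = 45.2%, Format A 1135/2228 = 50.9% → Format A
(Format B wins every industry group but Format A wins overall — Format B's applications skew toward the low-rate manufacturing group.)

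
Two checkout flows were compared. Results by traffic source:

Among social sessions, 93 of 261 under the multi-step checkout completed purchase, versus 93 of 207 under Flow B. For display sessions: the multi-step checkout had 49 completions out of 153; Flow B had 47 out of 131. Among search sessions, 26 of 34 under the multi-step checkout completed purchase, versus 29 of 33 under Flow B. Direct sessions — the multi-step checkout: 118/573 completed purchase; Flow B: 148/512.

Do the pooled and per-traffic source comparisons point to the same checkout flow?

Social: the multi-step checkout 93/261 = 35.6%, Flow B 93/207 = 44.9% → Flow B
Display: the multi-step checkout 49/153 = 32.0%, Flow B 47/131 = 35.9% → Flow B
Search: the multi-step checkout 26/34 = 76.5%, Flow B 29/33 = 87.9% → Flow B
Direct: the multi-step checkout 118/573 = 20.6%, Flow B 148/512 = 28.9% → Flow B
Overall: the multi-step checkout 286/1021 = 28.0%, Flow B 317/883 = 35.9% → Flow B
Flow B wins overall and in every traffic group — no reversal.

Yes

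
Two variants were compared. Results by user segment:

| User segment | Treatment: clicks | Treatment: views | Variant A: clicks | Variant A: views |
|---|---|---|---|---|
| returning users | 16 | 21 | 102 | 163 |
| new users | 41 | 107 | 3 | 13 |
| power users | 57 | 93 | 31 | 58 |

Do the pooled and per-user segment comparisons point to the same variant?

No

Returning users: Treatment 16/21 = 76.2%, Variant A 102/163 = 62.6% → Treatment
New users: Treatment 41/107 = 38.3%, Variant A 3/13 = 23.1% → Treatment
Power users: Treatment 57/93 = 61.3%, Variant A 31/58 = 53.4% → Treatment
Overall: Treatment 114/221 = 51.6%, Variant A 136/234 = 58.1% → Variant A
Treatment wins each user group but Variant A wins overall — the comparison reverses. Treatment's views skew toward new users, which has a lower base rate.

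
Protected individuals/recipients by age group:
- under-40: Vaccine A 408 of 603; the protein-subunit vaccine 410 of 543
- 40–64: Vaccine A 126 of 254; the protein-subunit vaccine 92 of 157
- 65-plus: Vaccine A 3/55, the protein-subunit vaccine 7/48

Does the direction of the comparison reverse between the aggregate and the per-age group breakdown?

No

Under-40: Vaccine A 408/603 = 67.7%, the protein-subunit vaccine 410/543 = 75.5% → the protein-subunit vaccine
40–64: Vaccine A 126/254 = 49.6%, the protein-subunit vaccine 92/157 = 58.6% → the protein-subunit vaccine
65-plus: Vaccine A 3/55 = 5.5%, the protein-subunit vaccine 7/48 = 14.6% → the protein-subunit vaccine
Overall: Vaccine A 537/912 = 58.9%, the protein-subunit vaccine 509/748 = 68.0% → the protein-subunit vaccine
The protein-subunit vaccine wins overall and in every age group — no reversal.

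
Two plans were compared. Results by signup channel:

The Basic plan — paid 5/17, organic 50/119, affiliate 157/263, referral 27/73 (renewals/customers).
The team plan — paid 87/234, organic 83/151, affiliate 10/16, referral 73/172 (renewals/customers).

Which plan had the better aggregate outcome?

Paid: the Basic plan 5/17 = 29.4%, the team plan 87/234 = 37.2% → the team plan
Organic: the Basic plan 50/119 = 42.0%, the team plan 83/151 = 55.0% → the team plan
Affiliate: the Basic plan 157/263 = 59.7%, the team plan 10/16 = 62.5% → the team plan
Referral: the Basic plan 27/73 = 37.0%, the team plan 73/172 = 42.4% → the team plan
Overall: the Basic plan 239/472 = 50.6%, the team plan 253/573 = 44.2% → the Basic plan
(The team plan wins every signup group but the Basic plan wins overall — the team plan's customers skew toward the low-rate paid group.)

the Basic plan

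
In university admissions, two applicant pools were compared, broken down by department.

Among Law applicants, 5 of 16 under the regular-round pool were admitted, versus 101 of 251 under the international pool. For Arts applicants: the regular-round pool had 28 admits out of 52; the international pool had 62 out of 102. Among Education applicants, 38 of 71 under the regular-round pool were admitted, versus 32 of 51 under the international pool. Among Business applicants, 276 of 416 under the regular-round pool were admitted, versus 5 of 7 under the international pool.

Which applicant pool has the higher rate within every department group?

the international pool

Law: the regular-round pool 5/16 = 31.2%, the international pool 101/251 = 40.2% → the international pool
Arts: the regular-round pool 28/52 = 53.8%, the international pool 62/102 = 60.8% → the international pool
Education: the regular-round pool 38/71 = 53.5%, the international pool 32/51 = 62.7% → the international pool
Business: the regular-round pool 276/416 = 66.3%, the international pool 5/7 = 71.4% → the international pool
The international pool has the higher rate in all 4 groups.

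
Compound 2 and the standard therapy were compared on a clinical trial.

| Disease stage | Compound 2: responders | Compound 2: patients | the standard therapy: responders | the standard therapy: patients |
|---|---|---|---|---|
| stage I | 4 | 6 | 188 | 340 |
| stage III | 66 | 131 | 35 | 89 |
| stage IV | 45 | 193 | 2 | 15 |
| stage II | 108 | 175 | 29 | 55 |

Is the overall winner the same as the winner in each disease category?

No

Stage I: Compound 2 4/6 = 66.7%, the standard therapy 188/340 = 55.3% → Compound 2
Stage III: Compound 2 66/131 = 50.4%, the standard therapy 35/89 = 39.3% → Compound 2
Stage IV: Compound 2 45/193 = 23.3%, the standard therapy 2/15 = 13.3% → Compound 2
Stage II: Compound 2 108/175 = 61.7%, the standard therapy 29/55 = 52.7% → Compound 2
Overall: Compound 2 223/505 = 44.2%, the standard therapy 254/499 = 50.9% → the standard therapy
Compound 2 wins each disease group but the standard therapy wins overall — the comparison reverses. Compound 2's patients skew toward stage IV, which has a lower base rate.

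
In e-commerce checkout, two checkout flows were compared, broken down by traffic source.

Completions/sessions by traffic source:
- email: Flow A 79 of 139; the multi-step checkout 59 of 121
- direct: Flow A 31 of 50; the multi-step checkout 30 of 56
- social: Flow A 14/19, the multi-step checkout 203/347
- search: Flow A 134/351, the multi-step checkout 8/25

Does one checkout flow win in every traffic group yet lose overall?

Yes

Email: Flow A 79/139 = 56.8%, the multi-step checkout 59/121 = 48.8% → Flow A
Direct: Flow A 31/50 = 62.0%, the multi-step checkout 30/56 = 53.6% → Flow A
Social: Flow A 14/19 = 73.7%, the multi-step checkout 203/347 = 58.5% → Flow A
Search: Flow A 134/351 = 38.2%, the multi-step checkout 8/25 = 32.0% → Flow A
Overall: Flow A 258/559 = 46.2%, the multi-step checkout 300/549 = 54.6% → the multi-step checkout
Flow A wins each traffic group but the multi-step checkout wins overall — the comparison reverses. Flow A's sessions skew toward search, which has a lower base rate.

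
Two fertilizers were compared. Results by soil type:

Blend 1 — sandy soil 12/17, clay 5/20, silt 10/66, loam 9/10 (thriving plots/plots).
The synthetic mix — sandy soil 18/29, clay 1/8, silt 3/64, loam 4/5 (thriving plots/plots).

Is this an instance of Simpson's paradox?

Sandy soil: Blend 1 12/17 = 70.6%, the synthetic mix 18/29 = 62.1% → Blend 1
Clay: Blend 1 5/20 = 25.0%, the synthetic mix 1/8 = 12.5% → Blend 1
Silt: Blend 1 10/66 = 15.2%, the synthetic mix 3/64 = 4.7% → Blend 1
Loam: Blend 1 9/10 = 90.0%, the synthetic mix 4/5 = 80.0% → Blend 1
Overall: Blend 1 36/113 = 31.9%, the synthetic mix 26/106 = 24.5% → Blend 1
Blend 1 wins overall and in every soil group — no reversal.

No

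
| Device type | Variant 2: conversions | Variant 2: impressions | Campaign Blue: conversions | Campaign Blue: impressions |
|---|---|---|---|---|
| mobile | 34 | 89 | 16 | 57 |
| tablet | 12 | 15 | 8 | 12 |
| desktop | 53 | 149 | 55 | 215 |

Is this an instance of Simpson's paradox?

No

Mobile: Variant 2 34/89 = 38.2%, Campaign Blue 16/57 = 28.1% → Variant 2
Tablet: Variant 2 12/15 = 80.0%, Campaign Blue 8/12 = 66.7% → Variant 2
Desktop: Variant 2 53/149 = 35.6%, Campaign Blue 55/215 = 25.6% → Variant 2
Overall: Variant 2 99/253 = 39.1%, Campaign Blue 79/284 = 27.8% → Variant 2
Variant 2 wins overall and in every device group — no reversal.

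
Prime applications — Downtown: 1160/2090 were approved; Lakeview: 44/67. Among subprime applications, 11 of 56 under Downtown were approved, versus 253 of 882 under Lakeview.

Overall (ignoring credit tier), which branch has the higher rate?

Prime: Downtown 1160/2090 = 55.5%, Lakeview 44/67 = 65.7% → Lakeview
Subprime: Downtown 11/56 = 19.6%, Lakeview 253/882 = 28.7% → Lakeview
Overall: Downtown 1171/2146 = 54.6%, Lakeview 297/949 = 31.3% → Downtown
(Lakeview wins every credit group but Downtown wins overall — Lakeview's applications skew toward the low-rate subprime group.)

Downtown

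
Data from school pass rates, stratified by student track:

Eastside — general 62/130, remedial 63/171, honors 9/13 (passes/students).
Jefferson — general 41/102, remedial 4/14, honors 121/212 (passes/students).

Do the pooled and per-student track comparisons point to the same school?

General: Eastside 62/130 = 47.7%, Jefferson 41/102 = 40.2% → Eastside
Remedial: Eastside 63/171 = 36.8%, Jefferson 4/14 = 28.6% → Eastside
Honors: Eastside 9/13 = 69.2%, Jefferson 121/212 = 57.1% → Eastside
Overall: Eastside 134/314 = 42.7%, Jefferson 166/328 = 50.6% → Jefferson
Eastside wins each student group but Jefferson wins overall — the comparison reverses. Eastside's students skew toward remedial, which has a lower base rate.

No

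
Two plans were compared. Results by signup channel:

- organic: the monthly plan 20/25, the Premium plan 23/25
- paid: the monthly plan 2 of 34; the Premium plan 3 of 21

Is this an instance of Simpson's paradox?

Organic: the monthly plan 20/25 = 80.0%, the Premium plan 23/25 = 92.0% → the Premium plan
Paid: the monthly plan 2/34 = 5.9%, the Premium plan 3/21 = 14.3% → the Premium plan
Overall: the monthly plan 22/59 = 37.3%, the Premium plan 26/46 = 56.5% → the Premium plan
The Premium plan wins overall and in every signup group — no reversal.

No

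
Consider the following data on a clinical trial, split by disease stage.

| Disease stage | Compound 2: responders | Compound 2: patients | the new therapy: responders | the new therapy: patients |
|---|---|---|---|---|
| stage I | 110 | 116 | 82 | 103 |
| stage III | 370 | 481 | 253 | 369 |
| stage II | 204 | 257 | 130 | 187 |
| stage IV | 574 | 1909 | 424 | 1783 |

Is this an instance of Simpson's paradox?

No

Stage I: Compound 2 110/116 = 94.8%, the new therapy 82/103 = 79.6% → Compound 2
Stage III: Compound 2 370/481 = 76.9%, the new therapy 253/369 = 68.6% → Compound 2
Stage II: Compound 2 204/257 = 79.4%, the new therapy 130/187 = 69.5% → Compound 2
Stage IV: Compound 2 574/1909 = 30.1%, the new therapy 424/1783 = 23.8% → Compound 2
Overall: Compound 2 1258/2763 = 45.5%, the new therapy 889/2442 = 36.4% → Compound 2
Compound 2 wins overall and in every disease group — no reversal.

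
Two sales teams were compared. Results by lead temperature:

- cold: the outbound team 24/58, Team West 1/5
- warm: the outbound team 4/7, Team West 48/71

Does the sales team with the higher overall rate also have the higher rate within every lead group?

No

Cold: the outbound team 24/58 = 41.4%, Team West 1/5 = 20.0% → the outbound team
Warm: the outbound team 4/7 = 57.1%, Team West 48/71 = 67.6% → Team West
Overall: the outbound team 28/65 = 43.1%, Team West 49/76 = 64.5% → Team West
Neither sweeps: the outbound team wins 1 of 2 groups, Team West wins 1. Team West wins overall but not every group — no Simpson reversal.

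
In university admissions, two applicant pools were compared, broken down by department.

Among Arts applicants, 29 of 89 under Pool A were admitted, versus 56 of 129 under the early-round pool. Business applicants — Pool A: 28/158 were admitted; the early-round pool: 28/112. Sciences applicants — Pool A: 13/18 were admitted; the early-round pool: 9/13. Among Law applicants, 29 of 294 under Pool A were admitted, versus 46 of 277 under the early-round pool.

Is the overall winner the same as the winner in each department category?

Arts: Pool A 29/89 = 32.6%, the early-round pool 56/129 = 43.4% → the early-round pool
Business: Pool A 28/158 = 17.7%, the early-round pool 28/112 = 25.0% → the early-round pool
Sciences: Pool A 13/18 = 72.2%, the early-round pool 9/13 = 69.2% → Pool A
Law: Pool A 29/294 = 9.9%, the early-round pool 46/277 = 16.6% → the early-round pool
Overall: Pool A 99/559 = 17.7%, the early-round pool 139/531 = 26.2% → the early-round pool
Neither sweeps: Pool A wins 1 of 4 groups, the early-round pool wins 3. The early-round pool wins overall but not every group — no Simpson reversal.

No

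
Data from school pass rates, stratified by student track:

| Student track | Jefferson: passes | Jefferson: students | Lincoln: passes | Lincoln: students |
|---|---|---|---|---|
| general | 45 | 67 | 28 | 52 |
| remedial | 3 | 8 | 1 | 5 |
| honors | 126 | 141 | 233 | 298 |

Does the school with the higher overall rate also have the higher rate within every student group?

General: Jefferson 45/67 = 67.2%, Lincoln 28/52 = 53.8% → Jefferson
Remedial: Jefferson 3/8 = 37.5%, Lincoln 1/5 = 20.0% → Jefferson
Honors: Jefferson 126/141 = 89.4%, Lincoln 233/298 = 78.2% → Jefferson
Overall: Jefferson 174/216 = 80.6%, Lincoln 262/355 = 73.8% → Jefferson
Jefferson wins overall and in every student group — no reversal.

Yes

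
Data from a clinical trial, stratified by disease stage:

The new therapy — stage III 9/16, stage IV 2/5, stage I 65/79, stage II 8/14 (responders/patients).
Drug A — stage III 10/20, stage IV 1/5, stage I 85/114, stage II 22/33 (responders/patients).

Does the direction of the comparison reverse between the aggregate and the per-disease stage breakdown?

Stage III: the new therapy 9/16 = 56.2%, Drug A 10/20 = 50.0% → the new therapy
Stage IV: the new therapy 2/5 = 40.0%, Drug A 1/5 = 20.0% → the new therapy
Stage I: the new therapy 65/79 = 82.3%, Drug A 85/114 = 74.6% → the new therapy
Stage II: the new therapy 8/14 = 57.1%, Drug A 22/33 = 66.7% → Drug A
Overall: the new therapy 84/114 = 73.7%, Drug A 118/172 = 68.6% → the new therapy
Neither sweeps: the new therapy wins 3 of 4 groups, Drug A wins 1. The new therapy wins overall but not every group — no Simpson reversal.

No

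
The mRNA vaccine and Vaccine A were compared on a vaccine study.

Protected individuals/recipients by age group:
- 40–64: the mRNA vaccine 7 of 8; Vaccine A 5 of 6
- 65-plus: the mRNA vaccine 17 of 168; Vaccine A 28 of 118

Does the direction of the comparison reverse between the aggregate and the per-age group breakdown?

No

40–64: the mRNA vaccine 7/8 = 87.5%, Vaccine A 5/6 = 83.3% → the mRNA vaccine
65-plus: the mRNA vaccine 17/168 = 10.1%, Vaccine A 28/118 = 23.7% → Vaccine A
Overall: the mRNA vaccine 24/176 = 13.6%, Vaccine A 33/124 = 26.6% → Vaccine A
Neither sweeps: the mRNA vaccine wins 1 of 2 groups, Vaccine A wins 1. Vaccine A wins overall but not every group — no Simpson reversal.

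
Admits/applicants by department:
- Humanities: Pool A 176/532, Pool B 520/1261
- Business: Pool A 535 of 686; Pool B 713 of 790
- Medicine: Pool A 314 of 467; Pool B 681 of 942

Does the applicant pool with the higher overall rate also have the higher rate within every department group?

Yes

Humanities: Pool A 176/532 = 33.1%, Pool B 520/1261 = 41.2% → Pool B
Business: Pool A 535/686 = 78.0%, Pool B 713/790 = 90.3% → Pool B
Medicine: Pool A 314/467 = 67.2%, Pool B 681/942 = 72.3% → Pool B
Overall: Pool A 1025/1685 = 60.8%, Pool B 1914/2993 = 63.9% → Pool B
Pool B wins overall and in every department group — no reversal.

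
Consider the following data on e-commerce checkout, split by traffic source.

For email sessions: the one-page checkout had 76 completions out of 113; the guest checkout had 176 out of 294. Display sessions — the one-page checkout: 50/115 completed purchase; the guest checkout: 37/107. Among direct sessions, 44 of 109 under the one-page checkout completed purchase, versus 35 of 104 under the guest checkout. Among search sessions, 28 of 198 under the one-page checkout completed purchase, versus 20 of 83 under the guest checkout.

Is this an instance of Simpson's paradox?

Email: the one-page checkout 76/113 = 67.3%, the guest checkout 176/294 = 59.9% → the one-page checkout
Display: the one-page checkout 50/115 = 43.5%, the guest checkout 37/107 = 34.6% → the one-page checkout
Direct: the one-page checkout 44/109 = 40.4%, the guest checkout 35/104 = 33.7% → the one-page checkout
Search: the one-page checkout 28/198 = 14.1%, the guest checkout 20/83 = 24.1% → the guest checkout
Overall: the one-page checkout 198/535 = 37.0%, the guest checkout 268/588 = 45.6% → the guest checkout
Neither sweeps: the one-page checkout wins 3 of 4 groups, the guest checkout wins 1. The guest checkout wins overall but not every group — no Simpson reversal.

No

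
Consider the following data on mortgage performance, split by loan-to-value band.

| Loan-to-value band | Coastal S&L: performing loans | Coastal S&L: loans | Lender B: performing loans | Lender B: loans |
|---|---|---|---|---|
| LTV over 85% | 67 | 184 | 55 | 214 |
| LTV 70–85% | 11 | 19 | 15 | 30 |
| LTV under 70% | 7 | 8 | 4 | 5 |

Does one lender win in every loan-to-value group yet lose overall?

LTV over 85%: Coastal S&L 67/184 = 36.4%, Lender B 55/214 = 25.7% → Coastal S&L
LTV 70–85%: Coastal S&L 11/19 = 57.9%, Lender B 15/30 = 50.0% → Coastal S&L
LTV under 70%: Coastal S&L 7/8 = 87.5%, Lender B 4/5 = 80.0% → Coastal S&L
Overall: Coastal S&L 85/211 = 40.3%, Lender B 74/249 = 29.7% → Coastal S&L
Coastal S&L wins overall and in every loan-to-value group — no reversal.

No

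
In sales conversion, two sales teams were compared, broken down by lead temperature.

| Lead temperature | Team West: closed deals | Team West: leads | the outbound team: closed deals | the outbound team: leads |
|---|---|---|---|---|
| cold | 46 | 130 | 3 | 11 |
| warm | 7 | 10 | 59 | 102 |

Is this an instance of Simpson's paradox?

Yes

Cold: Team West 46/130 = 35.4%, the outbound team 3/11 = 27.3% → Team West
Warm: Team West 7/10 = 70.0%, the outbound team 59/102 = 57.8% → Team West
Overall: Team West 53/140 = 37.9%, the outbound team 62/113 = 54.9% → the outbound team
Team West wins each lead group but the outbound team wins overall — the comparison reverses. Team West's leads skew toward cold, which has a lower base rate.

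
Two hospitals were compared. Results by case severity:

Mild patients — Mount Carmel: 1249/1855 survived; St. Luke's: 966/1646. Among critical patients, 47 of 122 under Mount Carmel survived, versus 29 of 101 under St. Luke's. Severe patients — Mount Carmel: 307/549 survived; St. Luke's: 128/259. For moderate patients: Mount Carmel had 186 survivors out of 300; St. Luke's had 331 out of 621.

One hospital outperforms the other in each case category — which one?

Mild: Mount Carmel 1249/1855 = 67.3%, St. Luke's 966/1646 = 58.7% → Mount Carmel
Critical: Mount Carmel 47/122 = 38.5%, St. Luke's 29/101 = 28.7% → Mount Carmel
Severe: Mount Carmel 307/549 = 55.9%, St. Luke's 128/259 = 49.4% → Mount Carmel
Moderate: Mount Carmel 186/300 = 62.0%, St. Luke's 331/621 = 53.3% → Mount Carmel
Mount Carmel has the higher rate in all 4 groups.

Mount Carmel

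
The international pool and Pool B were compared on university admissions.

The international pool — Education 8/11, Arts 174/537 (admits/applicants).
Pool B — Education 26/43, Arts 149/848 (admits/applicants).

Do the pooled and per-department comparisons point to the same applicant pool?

Education: the international pool 8/11 = 72.7%, Pool B 26/43 = 60.5% → the international pool
Arts: the international pool 174/537 = 32.4%, Pool B 149/848 = 17.6% → the international pool
Overall: the international pool 182/548 = 33.2%, Pool B 175/891 = 19.6% → the international pool
The international pool wins overall and in every department group — no reversal.

Yes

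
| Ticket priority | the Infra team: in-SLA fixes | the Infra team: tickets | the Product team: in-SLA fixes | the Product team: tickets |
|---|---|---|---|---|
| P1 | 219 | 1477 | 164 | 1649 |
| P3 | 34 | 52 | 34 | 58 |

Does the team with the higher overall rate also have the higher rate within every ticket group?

P1: the Infra team 219/1477 = 14.8%, the Product team 164/1649 = 9.9% → the Infra team
P3: the Infra team 34/52 = 65.4%, the Product team 34/58 = 58.6% → the Infra team
Overall: the Infra team 253/1529 = 16.5%, the Product team 198/1707 = 11.6% → the Infra team
The Infra team wins overall and in every ticket group — no reversal.

Yes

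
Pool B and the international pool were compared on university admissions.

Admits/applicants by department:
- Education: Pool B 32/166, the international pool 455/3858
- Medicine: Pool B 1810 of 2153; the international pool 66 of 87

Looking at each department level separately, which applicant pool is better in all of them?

Education: Pool B 32/166 = 19.3%, the international pool 455/3858 = 11.8% → Pool B
Medicine: Pool B 1810/2153 = 84.1%, the international pool 66/87 = 75.9% → Pool B
Pool B has the higher rate in both groups.

Pool B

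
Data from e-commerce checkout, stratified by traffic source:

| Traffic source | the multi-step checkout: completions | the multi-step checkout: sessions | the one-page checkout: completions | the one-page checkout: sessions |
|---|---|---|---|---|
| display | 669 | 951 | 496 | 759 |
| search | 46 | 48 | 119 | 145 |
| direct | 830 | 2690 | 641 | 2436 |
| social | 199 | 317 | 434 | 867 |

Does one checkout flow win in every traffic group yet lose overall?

Display: the multi-step checkout 669/951 = 70.3%, the one-page checkout 496/759 = 65.3% → the multi-step checkout
Search: the multi-step checkout 46/48 = 95.8%, the one-page checkout 119/145 = 82.1% → the multi-step checkout
Direct: the multi-step checkout 830/2690 = 30.9%, the one-page checkout 641/2436 = 26.3% → the multi-step checkout
Social: the multi-step checkout 199/317 = 62.8%, the one-page checkout 434/867 = 50.1% → the multi-step checkout
Overall: the multi-step checkout 1744/4006 = 43.5%, the one-page checkout 1690/4207 = 40.2% → the multi-step checkout
The multi-step checkout wins overall and in every traffic group — no reversal.

No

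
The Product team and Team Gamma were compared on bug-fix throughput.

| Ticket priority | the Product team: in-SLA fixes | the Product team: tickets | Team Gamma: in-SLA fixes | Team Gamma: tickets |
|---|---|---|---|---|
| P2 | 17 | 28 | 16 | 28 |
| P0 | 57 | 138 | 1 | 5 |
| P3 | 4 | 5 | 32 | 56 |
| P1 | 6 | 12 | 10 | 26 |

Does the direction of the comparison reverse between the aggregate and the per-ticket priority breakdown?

P2: the Product team 17/28 = 60.7%, Team Gamma 16/28 = 57.1% → the Product team
P0: the Product team 57/138 = 41.3%, Team Gamma 1/5 = 20.0% → the Product team
P3: the Product team 4/5 = 80.0%, Team Gamma 32/56 = 57.1% → the Product team
P1: the Product team 6/12 = 50.0%, Team Gamma 10/26 = 38.5% → the Product team
Overall: the Product team 84/183 = 45.9%, Team Gamma 59/115 = 51.3% → Team Gamma
The Product team wins each ticket group but Team Gamma wins overall — the comparison reverses. The Product team's tickets skew toward P0, which has a lower base rate.

Yes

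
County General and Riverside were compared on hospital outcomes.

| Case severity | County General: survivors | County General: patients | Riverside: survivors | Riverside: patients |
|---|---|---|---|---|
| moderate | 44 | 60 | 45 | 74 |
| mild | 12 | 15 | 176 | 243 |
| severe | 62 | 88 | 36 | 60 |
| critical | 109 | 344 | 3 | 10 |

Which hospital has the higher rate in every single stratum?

Moderate: County General 44/60 = 73.3%, Riverside 45/74 = 60.8% → County General
Mild: County General 12/15 = 80.0%, Riverside 176/243 = 72.4% → County General
Severe: County General 62/88 = 70.5%, Riverside 36/60 = 60.0% → County General
Critical: County General 109/344 = 31.7%, Riverside 3/10 = 30.0% → County General
County General has the higher rate in all 4 groups.

County General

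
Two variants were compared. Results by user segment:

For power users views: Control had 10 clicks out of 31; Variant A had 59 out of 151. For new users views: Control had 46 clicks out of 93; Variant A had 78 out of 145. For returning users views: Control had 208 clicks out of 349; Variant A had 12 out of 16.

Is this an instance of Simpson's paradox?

Yes

Power users: Control 10/31 = 32.3%, Variant A 59/151 = 39.1% → Variant A
New users: Control 46/93 = 49.5%, Variant A 78/145 = 53.8% → Variant A
Returning users: Control 208/349 = 59.6%, Variant A 12/16 = 75.0% → Variant A
Overall: Control 264/473 = 55.8%, Variant A 149/312 = 47.8% → Control
Variant A wins each user group but Control wins overall — the comparison reverses. Variant A's views skew toward power users, which has a lower base rate.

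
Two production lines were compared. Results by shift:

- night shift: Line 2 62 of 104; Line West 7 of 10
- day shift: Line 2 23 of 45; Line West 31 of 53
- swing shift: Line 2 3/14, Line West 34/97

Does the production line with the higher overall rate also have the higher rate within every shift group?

No

Night shift: Line 2 62/104 = 59.6%, Line West 7/10 = 70.0% → Line West
Day shift: Line 2 23/45 = 51.1%, Line West 31/53 = 58.5% → Line West
Swing shift: Line 2 3/14 = 21.4%, Line West 34/97 = 35.1% → Line West
Overall: Line 2 88/163 = 54.0%, Line West 72/160 = 45.0% → Line 2
Line West wins each shift group but Line 2 wins overall — the comparison reverses. Line West's units skew toward swing shift, which has a lower base rate.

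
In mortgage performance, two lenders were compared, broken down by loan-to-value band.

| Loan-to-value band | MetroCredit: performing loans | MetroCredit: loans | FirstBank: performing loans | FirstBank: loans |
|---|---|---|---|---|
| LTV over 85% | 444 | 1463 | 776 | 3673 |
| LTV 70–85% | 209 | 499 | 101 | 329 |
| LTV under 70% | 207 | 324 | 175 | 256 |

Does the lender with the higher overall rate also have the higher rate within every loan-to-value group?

LTV over 85%: MetroCredit 444/1463 = 30.3%, FirstBank 776/3673 = 21.1% → MetroCredit
LTV 70–85%: MetroCredit 209/499 = 41.9%, FirstBank 101/329 = 30.7% → MetroCredit
LTV under 70%: MetroCredit 207/324 = 63.9%, FirstBank 175/256 = 68.4% → FirstBank
Overall: MetroCredit 860/2286 = 37.6%, FirstBank 1052/4258 = 24.7% → MetroCredit
Neither sweeps: MetroCredit wins 2 of 3 groups, FirstBank wins 1. MetroCredit wins overall but not every group — no Simpson reversal.

No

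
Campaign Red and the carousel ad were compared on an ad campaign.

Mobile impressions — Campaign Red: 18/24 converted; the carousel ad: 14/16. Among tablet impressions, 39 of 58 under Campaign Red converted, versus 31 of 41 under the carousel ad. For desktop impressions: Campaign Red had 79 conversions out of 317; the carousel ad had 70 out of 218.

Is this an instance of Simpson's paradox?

No

Mobile: Campaign Red 18/24 = 75.0%, the carousel ad 14/16 = 87.5% → the carousel ad
Tablet: Campaign Red 39/58 = 67.2%, the carousel ad 31/41 = 75.6% → the carousel ad
Desktop: Campaign Red 79/317 = 24.9%, the carousel ad 70/218 = 32.1% → the carousel ad
Overall: Campaign Red 136/399 = 34.1%, the carousel ad 115/275 = 41.8% → the carousel ad
The carousel ad wins overall and in every device group — no reversal.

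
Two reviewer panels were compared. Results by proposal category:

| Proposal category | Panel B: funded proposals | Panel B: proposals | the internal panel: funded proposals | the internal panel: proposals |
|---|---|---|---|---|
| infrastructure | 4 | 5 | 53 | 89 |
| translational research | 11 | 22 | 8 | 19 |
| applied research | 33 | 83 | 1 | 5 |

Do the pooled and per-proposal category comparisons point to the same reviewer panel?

No

Infrastructure: Panel B 4/5 = 80.0%, the internal panel 53/89 = 59.6% → Panel B
Translational research: Panel B 11/22 = 50.0%, the internal panel 8/19 = 42.1% → Panel B
Applied research: Panel B 33/83 = 39.8%, the internal panel 1/5 = 20.0% → Panel B
Overall: Panel B 48/110 = 43.6%, the internal panel 62/113 = 54.9% → the internal panel
Panel B wins each proposal group but the internal panel wins overall — the comparison reverses. Panel B's proposals skew toward applied research, which has a lower base rate.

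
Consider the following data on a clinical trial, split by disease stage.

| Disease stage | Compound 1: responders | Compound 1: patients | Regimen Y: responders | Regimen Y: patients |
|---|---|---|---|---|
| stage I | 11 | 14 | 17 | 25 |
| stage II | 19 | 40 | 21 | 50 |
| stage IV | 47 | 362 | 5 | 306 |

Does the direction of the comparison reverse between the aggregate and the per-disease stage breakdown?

Stage I: Compound 1 11/14 = 78.6%, Regimen Y 17/25 = 68.0% → Compound 1
Stage II: Compound 1 19/40 = 47.5%, Regimen Y 21/50 = 42.0% → Compound 1
Stage IV: Compound 1 47/362 = 13.0%, Regimen Y 5/306 = 1.6% → Compound 1
Overall: Compound 1 77/416 = 18.5%, Regimen Y 43/381 = 11.3% → Compound 1
Compound 1 wins overall and in every disease group — no reversal.

No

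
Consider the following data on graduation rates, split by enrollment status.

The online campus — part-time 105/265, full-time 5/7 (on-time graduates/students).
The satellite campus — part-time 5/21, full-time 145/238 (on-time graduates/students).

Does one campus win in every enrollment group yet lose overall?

Part-time: the online campus 105/265 = 39.6%, the satellite campus 5/21 = 23.8% → the online campus
Full-time: the online campus 5/7 = 71.4%, the satellite campus 145/238 = 60.9% → the online campus
Overall: the online campus 110/272 = 40.4%, the satellite campus 150/259 = 57.9% → the satellite campus
The online campus wins each enrollment group but the satellite campus wins overall — the comparison reverses. The online campus's students skew toward part-time, which has a lower base rate.

Yes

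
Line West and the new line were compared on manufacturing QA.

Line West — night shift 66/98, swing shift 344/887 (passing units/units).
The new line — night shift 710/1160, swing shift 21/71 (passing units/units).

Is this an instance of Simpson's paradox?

Yes

Night shift: Line West 66/98 = 67.3%, the new line 710/1160 = 61.2% → Line West
Swing shift: Line West 344/887 = 38.8%, the new line 21/71 = 29.6% → Line West
Overall: Line West 410/985 = 41.6%, the new line 731/1231 = 59.4% → the new line
Line West wins each shift group but the new line wins overall — the comparison reverses. Line West's units skew toward swing shift, which has a lower base rate.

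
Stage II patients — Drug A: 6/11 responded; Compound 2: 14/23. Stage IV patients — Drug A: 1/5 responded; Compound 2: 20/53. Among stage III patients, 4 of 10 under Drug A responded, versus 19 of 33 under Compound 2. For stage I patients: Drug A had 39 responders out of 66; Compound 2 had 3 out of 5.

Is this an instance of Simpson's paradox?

Yes

Stage II: Drug A 6/11 = 54.5%, Compound 2 14/23 = 60.9% → Compound 2
Stage IV: Drug A 1/5 = 20.0%, Compound 2 20/53 = 37.7% → Compound 2
Stage III: Drug A 4/10 = 40.0%, Compound 2 19/33 = 57.6% → Compound 2
Stage I: Drug A 39/66 = 59.1%, Compound 2 3/5 = 60.0% → Compound 2
Overall: Drug A 50/92 = 54.3%, Compound 2 56/114 = 49.1% → Drug A
Compound 2 wins each disease group but Drug A wins overall — the comparison reverses. Compound 2's patients skew toward stage IV, which has a lower base rate.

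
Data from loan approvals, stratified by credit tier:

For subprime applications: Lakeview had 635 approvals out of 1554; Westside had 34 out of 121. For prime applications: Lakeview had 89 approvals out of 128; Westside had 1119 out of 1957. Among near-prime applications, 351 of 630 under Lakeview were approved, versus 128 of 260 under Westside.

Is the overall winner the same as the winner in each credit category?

No

Subprime: Lakeview 635/1554 = 40.9%, Westside 34/121 = 28.1% → Lakeview
Prime: Lakeview 89/128 = 69.5%, Westside 1119/1957 = 57.2% → Lakeview
Near-prime: Lakeview 351/630 = 55.7%, Westside 128/260 = 49.2% → Lakeview
Overall: Lakeview 1075/2312 = 46.5%, Westside 1281/2338 = 54.8% → Westside
Lakeview wins each credit group but Westside wins overall — the comparison reverses. Lakeview's applications skew toward subprime, which has a lower base rate.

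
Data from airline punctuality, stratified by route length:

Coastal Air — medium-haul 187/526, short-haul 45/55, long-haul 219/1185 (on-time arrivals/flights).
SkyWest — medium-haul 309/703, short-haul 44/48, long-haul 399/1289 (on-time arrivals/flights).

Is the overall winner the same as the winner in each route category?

Yes

Medium-haul: Coastal Air 187/526 = 35.6%, SkyWest 309/703 = 44.0% → SkyWest
Short-haul: Coastal Air 45/55 = 81.8%, SkyWest 44/48 = 91.7% → SkyWest
Long-haul: Coastal Air 219/1185 = 18.5%, SkyWest 399/1289 = 31.0% → SkyWest
Overall: Coastal Air 451/1766 = 25.5%, SkyWest 752/2040 = 36.9% → SkyWest
SkyWest wins overall and in every route group — no reversal.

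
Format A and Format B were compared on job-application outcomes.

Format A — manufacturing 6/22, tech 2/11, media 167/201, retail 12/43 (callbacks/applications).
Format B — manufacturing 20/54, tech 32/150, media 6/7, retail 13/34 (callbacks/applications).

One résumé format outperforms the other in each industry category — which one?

Format B

Manufacturing: Format A 6/22 = 27.3%, Format B 20/54 = 37.0% → Format B
Tech: Format A 2/11 = 18.2%, Format B 32/150 = 21.3% → Format B
Media: Format A 167/201 = 83.1%, Format B 6/7 = 85.7% → Format B
Retail: Format A 12/43 = 27.9%, Format B 13/34 = 38.2% → Format B
Format B has the higher rate in all 4 groups.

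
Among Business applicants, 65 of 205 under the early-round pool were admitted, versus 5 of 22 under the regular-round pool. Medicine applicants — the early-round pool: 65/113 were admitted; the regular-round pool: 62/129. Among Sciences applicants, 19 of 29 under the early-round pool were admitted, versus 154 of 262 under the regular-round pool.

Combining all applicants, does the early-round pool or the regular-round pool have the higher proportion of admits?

Business: the early-round pool 65/205 = 31.7%, the regular-round pool 5/22 = 22.7% → the early-round pool
Medicine: the early-round pool 65/113 = 57.5%, the regular-round pool 62/129 = 48.1% → the early-round pool
Sciences: the early-round pool 19/29 = 65.5%, the regular-round pool 154/262 = 58.8% → the early-round pool
Overall: the early-round pool 149/347 = 42.9%, the regular-round pool 221/413 = 53.5% → the regular-round pool
(The early-round pool wins every department group but the regular-round pool wins overall — the early-round pool's applicants skew toward the low-rate Business group.)

the regular-round pool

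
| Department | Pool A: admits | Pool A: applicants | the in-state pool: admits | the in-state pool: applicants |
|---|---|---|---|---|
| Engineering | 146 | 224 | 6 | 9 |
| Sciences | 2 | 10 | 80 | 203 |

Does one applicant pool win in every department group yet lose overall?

Engineering: Pool A 146/224 = 65.2%, the in-state pool 6/9 = 66.7% → the in-state pool
Sciences: Pool A 2/10 = 20.0%, the in-state pool 80/203 = 39.4% → the in-state pool
Overall: Pool A 148/234 = 63.2%, the in-state pool 86/212 = 40.6% → Pool A
The in-state pool wins each department group but Pool A wins overall — the comparison reverses. The in-state pool's applicants skew toward Sciences, which has a lower base rate.

Yes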